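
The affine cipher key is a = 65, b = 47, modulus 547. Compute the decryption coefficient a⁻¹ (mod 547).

101

gcd(547, 65) by repeated division:
547 = 8*65 + 27
65 = 2*27 + 11
27 = 2*11 + 5
11 = 2*5 + 1
5 = 5*1 + 0
Since gcd(65, 547) = 1, back-substitute to write 1 as a combination:
1 = 11 − 2·5
1 = −2·27 + 5·11
1 = 5·65 − 12·27
1 = −12·547 + 101·65
So 65·101 ≡ 1 (mod 547).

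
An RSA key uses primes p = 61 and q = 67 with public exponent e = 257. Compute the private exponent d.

1433

φ(n) = (p−1)(q−1) = 60·66 = 3960.
Need d with 257·d ≡ 1 (mod 3960). Apply the extended Euclidean algorithm:
3960 = 15·257 + 105
257 = 2·105 + 47
105 = 2·47 + 11
47 = 4·11 + 3
11 = 3·3 + 2
3 = 1·2 + 1
2 = 2·1 + 0
Back-substitute:
1 = 3 − 2
1 = −11 + 4·3
1 = 4·47 − 17·11
1 = −17·105 + 38·47
1 = 38·257 − 93·105
1 = −93·3960 + 1433·257
So 257·1433 ≡ 1 (mod 3960), hence d = 1433.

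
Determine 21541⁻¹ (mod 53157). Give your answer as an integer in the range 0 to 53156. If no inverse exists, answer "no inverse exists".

Euclidean algorithm on 53157, 21541:
53157 = 2×21541 + 10075
21541 = 2×10075 + 1391
10075 = 7×1391 + 338
1391 = 4×338 + 39
338 = 8×39 + 26
39 = 1×26 + 13
26 = 2×13 + 0
gcd(21541, 53157) = 13 ≠ 1, so 21541 has no multiplicative inverse modulo 53157.

no inverse exists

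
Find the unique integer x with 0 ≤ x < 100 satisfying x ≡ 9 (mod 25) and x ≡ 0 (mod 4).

Write x = 9 + 25·k. Then 25·k ≡ 0 − 9 ≡ 3 (mod 4).
Need 25⁻¹ mod 4. Extended Euclid on (4, 1):
4 = 4×1 + 0
25⁻¹ ≡ 1 (mod 4), so k ≡ 1·3 ≡ 3 (mod 4).
x = 9 + 25·3 = 84.

84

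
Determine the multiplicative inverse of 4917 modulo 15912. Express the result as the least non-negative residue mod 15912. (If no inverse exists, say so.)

no inverse exists

Compute gcd(4917, 15912):
15912 = 3*4917 + 1161
4917 = 4*1161 + 273
1161 = 4*273 + 69
273 = 3*69 + 66
69 = 1*66 + 3
66 = 22*3 + 0
Since gcd = 3 > 1, 4917 is not a unit mod 15912.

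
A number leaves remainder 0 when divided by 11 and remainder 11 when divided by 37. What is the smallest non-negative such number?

Write x = 0 + 11·k. Then 11·k ≡ 11 − 0 ≡ 11 (mod 37).
Need 11⁻¹ mod 37. Extended Euclid on (37, 11):
37 = 3*11 + 4
11 = 2*4 + 3
4 = 1*3 + 1
3 = 3*1 + 0
Back-substitute:
1 = 4 − 3
1 = −11 + 3·4
1 = 3·37 − 10·11
11⁻¹ ≡ 27 (mod 37), so k ≡ 27·11 ≡ 1 (mod 37).
x = 0 + 11·1 = 11.

11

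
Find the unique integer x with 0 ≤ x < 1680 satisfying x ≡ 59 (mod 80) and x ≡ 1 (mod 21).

379

Write x = 59 + 80·k. Then 80·k ≡ 1 − 59 ≡ 5 (mod 21).
Need 80⁻¹ mod 21. Extended Euclid on (21, 17):
21 = 1×17 + 4
17 = 4×4 + 1
4 = 4×1 + 0
Back-substitute:
1 = 17 − 4·4
1 = −4·21 + 5·17
80⁻¹ ≡ 5 (mod 21), so k ≡ 5·5 ≡ 4 (mod 21).
x = 59 + 80·4 = 379.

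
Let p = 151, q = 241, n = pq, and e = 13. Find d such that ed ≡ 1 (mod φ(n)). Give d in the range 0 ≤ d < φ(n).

φ(n) = (p−1)(q−1) = 150·240 = 36000.
Need d with 13·d ≡ 1 (mod 36000). Apply the extended Euclidean algorithm:
36000 = 2769·13 + 3
13 = 4·3 + 1
3 = 3·1 + 0
Back-substitute:
1 = 13 − 4·3
1 = −4·36000 + 11077·13
So 13·11077 ≡ 1 (mod 36000), hence d = 11077.

11077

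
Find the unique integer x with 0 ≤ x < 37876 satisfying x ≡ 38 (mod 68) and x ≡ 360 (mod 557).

Write x = 38 + 68·k. Then 68·k ≡ 360 − 38 ≡ 322 (mod 557).
Need 68⁻¹ mod 557. Extended Euclid on (557, 68):
557 = 8·68 + 13
68 = 5·13 + 3
13 = 4·3 + 1
3 = 3·1 + 0
Back-substitute:
1 = 13 − 4·3
1 = −4·68 + 21·13
1 = 21·557 − 172·68
68⁻¹ ≡ 385 (mod 557), so k ≡ 385·322 ≡ 316 (mod 557).
x = 38 + 68·316 = 21526.

21526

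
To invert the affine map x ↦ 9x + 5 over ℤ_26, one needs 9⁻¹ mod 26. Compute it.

Extended Euclidean algorithm:
26 = 2·9 + 8
9 = 1·8 + 1
8 = 8·1 + 0
gcd = 1, so the inverse exists. Back-substitute:
1 = 9 − 8
1 = −26 + 3·9
So 9·3 ≡ 1 (mod 26).

3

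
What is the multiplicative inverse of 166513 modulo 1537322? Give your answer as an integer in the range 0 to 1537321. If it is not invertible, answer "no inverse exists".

Apply the Euclidean algorithm to 1537322 and 166513:
1537322 = 9·166513 + 38705
166513 = 4·38705 + 11693
38705 = 3·11693 + 3626
11693 = 3·3626 + 815
3626 = 4·815 + 366
815 = 2·366 + 83
366 = 4·83 + 34
83 = 2·34 + 15
34 = 2·15 + 4
15 = 3·4 + 3
4 = 1·3 + 1
3 = 3·1 + 0
The gcd is 1. Working backward:
1 = 4 − 3
1 = −15 + 4·4
1 = 4·34 − 9·15
1 = −9·83 + 22·34
1 = 22·366 − 97·83
1 = −97·815 + 216·366
1 = 216·3626 − 961·815
1 = −961·11693 + 3099·3626
1 = 3099·38705 − 10258·11693
1 = −10258·166513 + 44131·38705
1 = 44131·1537322 − 407437·166513
Thus 166513·(-407437) ≡ 1 (mod 1537322); reducing, -407437 mod 1537322 = 1129885.

1129885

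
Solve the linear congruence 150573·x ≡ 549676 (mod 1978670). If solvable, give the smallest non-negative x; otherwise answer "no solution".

First find gcd(150573, 1978670):
1978670 = 13*150573 + 21221
150573 = 7*21221 + 2026
21221 = 10*2026 + 961
2026 = 2*961 + 104
961 = 9*104 + 25
104 = 4*25 + 4
25 = 6*4 + 1
4 = 4*1 + 0
gcd = 1, so a unique solution mod 1978670 exists.
Back-substitute for the Bézout coefficients:
1 = 25 − 6·4
1 = −6·104 + 25·25
1 = 25·961 − 231·104
1 = −231·2026 + 487·961
1 = 487·21221 − 5101·2026
1 = −5101·150573 + 36194·21221
1 = 36194·1978670 − 475623·150573
So 150573·(-475623) ≡ 1 (mod 1978670), giving 150573⁻¹ ≡ 1503047.
x ≡ 150573⁻¹·549676 ≡ 1503047·549676 ≡ 1140282 (mod 1978670).

1140282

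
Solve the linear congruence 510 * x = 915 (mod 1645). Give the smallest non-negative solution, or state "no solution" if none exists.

First find gcd(510, 1645):
1645 = 3*510 + 115
510 = 4*115 + 50
115 = 2*50 + 15
50 = 3*15 + 5
15 = 3*5 + 0
gcd = 5 and 5 | 915, so solutions exist. Divide through by 5: 102x ≡ 183 (mod 329).
Now find 102⁻¹ mod 329:
329 = 3*102 + 23
102 = 4*23 + 10
23 = 2*10 + 3
10 = 3*3 + 1
3 = 3*1 + 0
Back-substitute:
1 = 10 − 3·3
1 = −3·23 + 7·10
1 = 7·102 − 31·23
1 = −31·329 + 100·102
So 102⁻¹ ≡ 100 (mod 329).
Then x ≡ 100·183 ≡ 205 (mod 329); the smallest non-negative solution is x = 205.

205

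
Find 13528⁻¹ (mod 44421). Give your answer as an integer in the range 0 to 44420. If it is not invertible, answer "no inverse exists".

Run Euclid on (44421, 13528):
44421 = 3·13528 + 3837
13528 = 3·3837 + 2017
3837 = 1·2017 + 1820
2017 = 1·1820 + 197
1820 = 9·197 + 47
197 = 4·47 + 9
47 = 5·9 + 2
9 = 4·2 + 1
2 = 2·1 + 0
The gcd is 1. Working backward:
1 = 9 − 4·2
1 = −4·47 + 21·9
1 = 21·197 − 88·47
1 = −88·1820 + 813·197
1 = 813·2017 − 901·1820
1 = −901·3837 + 1714·2017
1 = 1714·13528 − 6043·3837
1 = −6043·44421 + 19843·13528
So 13528·19843 ≡ 1 (mod 44421).

19843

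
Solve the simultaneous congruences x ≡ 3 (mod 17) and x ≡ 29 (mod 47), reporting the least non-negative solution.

Write x = 3 + 17·k. Then 17·k ≡ 29 − 3 ≡ 26 (mod 47).
Need 17⁻¹ mod 47. Extended Euclid on (47, 17):
47 = 2·17 + 13
17 = 1·13 + 4
13 = 3·4 + 1
4 = 4·1 + 0
Back-substitute:
1 = 13 − 3·4
1 = −3·17 + 4·13
1 = 4·47 − 11·17
17⁻¹ ≡ 36 (mod 47), so k ≡ 36·26 ≡ 43 (mod 47).
x = 3 + 17·43 = 734.

734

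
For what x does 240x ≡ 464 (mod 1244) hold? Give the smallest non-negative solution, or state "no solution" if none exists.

230

First find gcd(240, 1244):
1244 = 5×240 + 44
240 = 5×44 + 20
44 = 2×20 + 4
20 = 5×4 + 0
gcd = 4 and 4 | 464, so solutions exist. Divide through by 4: 60x ≡ 116 (mod 311).
Now find 60⁻¹ mod 311:
311 = 5·60 + 11
60 = 5·11 + 5
11 = 2·5 + 1
5 = 5·1 + 0
Back-substitute:
1 = 11 − 2·5
1 = −2·60 + 11·11
1 = 11·311 − 57·60
So 60·(-57) ≡ 1 (mod 311), i.e. 60⁻¹ ≡ 254.
Then x ≡ 254·116 ≡ 230 (mod 311); the smallest non-negative solution is x = 230.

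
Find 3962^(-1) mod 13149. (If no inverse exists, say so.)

12389

Run Euclid on (13149, 3962):
13149 = 3×3962 + 1263
3962 = 3×1263 + 173
1263 = 7×173 + 52
173 = 3×52 + 17
52 = 3×17 + 1
17 = 17×1 + 0
gcd = 1, so the inverse exists. Back-substitute:
1 = 52 − 3·17
1 = −3·173 + 10·52
1 = 10·1263 − 73·173
1 = −73·3962 + 229·1263
1 = 229·13149 − 760·3962
Hence 3962⁻¹ ≡ -760 ≡ 12389 (mod 13149).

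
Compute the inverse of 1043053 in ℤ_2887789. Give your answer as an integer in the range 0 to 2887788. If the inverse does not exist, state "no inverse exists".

1464090

Run Euclid on (2887789, 1043053):
2887789 = 2*1043053 + 801683
1043053 = 1*801683 + 241370
801683 = 3*241370 + 77573
241370 = 3*77573 + 8651
77573 = 8*8651 + 8365
8651 = 1*8365 + 286
8365 = 29*286 + 71
286 = 4*71 + 2
71 = 35*2 + 1
2 = 2*1 + 0
Since gcd(1043053, 2887789) = 1, back-substitute to write 1 as a combination:
1 = 71 − 35·2
1 = −35·286 + 141·71
1 = 141·8365 − 4124·286
1 = −4124·8651 + 4265·8365
1 = 4265·77573 − 38244·8651
1 = −38244·241370 + 118997·77573
1 = 118997·801683 − 395235·241370
1 = −395235·1043053 + 514232·801683
1 = 514232·2887789 − 1423699·1043053
So 1043053·(-1423699) ≡ 1 (mod 2887789), and -1423699 ≡ 1464090 (mod 2887789).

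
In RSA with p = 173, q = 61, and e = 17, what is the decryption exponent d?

9713

φ(n) = (p−1)(q−1) = 172·60 = 10320.
Need d with 17·d ≡ 1 (mod 10320). Apply the extended Euclidean algorithm:
10320 = 607·17 + 1
17 = 17·1 + 0
Back-substitute:
1 = 10320 − 607·17
So 17·(-607) ≡ 1 (mod 10320), hence d ≡ -607 ≡ 9713 (mod 10320).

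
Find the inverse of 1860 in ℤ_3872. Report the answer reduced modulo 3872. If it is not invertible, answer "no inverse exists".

Euclidean algorithm on 3872, 1860:
3872 = 2*1860 + 152
1860 = 12*152 + 36
152 = 4*36 + 8
36 = 4*8 + 4
8 = 2*4 + 0
The gcd is 4, not 1, hence no inverse exists.

no inverse exists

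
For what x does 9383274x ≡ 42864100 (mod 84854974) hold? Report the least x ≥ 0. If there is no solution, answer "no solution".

First find gcd(9383274, 84854974):
84854974 = 9×9383274 + 405508
9383274 = 23×405508 + 56590
405508 = 7×56590 + 9378
56590 = 6×9378 + 322
9378 = 29×322 + 40
322 = 8×40 + 2
40 = 20×2 + 0
gcd = 2 and 2 | 42864100, so solutions exist. Divide through by 2: 4691637x ≡ 21432050 (mod 42427487).
Now find 4691637⁻¹ mod 42427487:
42427487 = 9*4691637 + 202754
4691637 = 23*202754 + 28295
202754 = 7*28295 + 4689
28295 = 6*4689 + 161
4689 = 29*161 + 20
161 = 8*20 + 1
20 = 20*1 + 0
Back-substitute:
1 = 161 − 8·20
1 = −8·4689 + 233·161
1 = 233·28295 − 1406·4689
1 = −1406·202754 + 10075·28295
1 = 10075·4691637 − 233131·202754
1 = −233131·42427487 + 2108254·4691637
So 4691637⁻¹ ≡ 2108254 (mod 42427487).
Then x ≡ 2108254·21432050 ≡ 34600362 (mod 42427487); the smallest non-negative solution is x = 34600362.

34600362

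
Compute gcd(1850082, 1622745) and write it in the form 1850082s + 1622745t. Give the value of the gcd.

3

Repeated division:
1850082 = 1×1622745 + 227337
1622745 = 7×227337 + 31386
227337 = 7×31386 + 7635
31386 = 4×7635 + 846
7635 = 9×846 + 21
846 = 40×21 + 6
21 = 3×6 + 3
6 = 2×3 + 0
gcd(1850082, 1622745) = 3.
Back-substituting:
3 = 21 − 3·6
3 = −3·846 + 121·21
3 = 121·7635 − 1092·846
3 = −1092·31386 + 4489·7635
3 = 4489·227337 − 32515·31386
3 = −32515·1622745 + 232094·227337
3 = 232094·1850082 − 264609·1622745
So 3 = (232094)·1850082 + (-264609)·1622745.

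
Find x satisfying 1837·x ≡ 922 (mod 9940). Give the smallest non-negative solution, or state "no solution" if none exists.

2706

First find gcd(1837, 9940):
9940 = 5·1837 + 755
1837 = 2·755 + 327
755 = 2·327 + 101
327 = 3·101 + 24
101 = 4·24 + 5
24 = 4·5 + 4
5 = 1·4 + 1
4 = 4·1 + 0
gcd = 1, so a unique solution mod 9940 exists.
Back-substitute for the Bézout coefficients:
1 = 5 − 4
1 = −24 + 5·5
1 = 5·101 − 21·24
1 = −21·327 + 68·101
1 = 68·755 − 157·327
1 = −157·1837 + 382·755
1 = 382·9940 − 2067·1837
So 1837·(-2067) ≡ 1 (mod 9940), giving 1837⁻¹ ≡ 7873.
x ≡ 1837⁻¹·922 ≡ 7873·922 ≡ 2706 (mod 9940).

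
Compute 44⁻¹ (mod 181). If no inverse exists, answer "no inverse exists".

Run Euclid on (181, 44):
181 = 4·44 + 5
44 = 8·5 + 4
5 = 1·4 + 1
4 = 4·1 + 0
gcd = 1, so the inverse exists. Back-substitute:
1 = 5 − 4
1 = −44 + 9·5
1 = 9·181 − 37·44
Thus 44·(-37) ≡ 1 (mod 181); reducing, -37 mod 181 = 144.

144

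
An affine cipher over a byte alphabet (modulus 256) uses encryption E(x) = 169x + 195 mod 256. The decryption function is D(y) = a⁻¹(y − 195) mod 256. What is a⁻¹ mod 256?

153

gcd(256, 169) by repeated division:
256 = 1*169 + 87
169 = 1*87 + 82
87 = 1*82 + 5
82 = 16*5 + 2
5 = 2*2 + 1
2 = 2*1 + 0
gcd = 1, so the inverse exists. Back-substitute:
1 = 5 − 2·2
1 = −2·82 + 33·5
1 = 33·87 − 35·82
1 = −35·169 + 68·87
1 = 68·256 − 103·169
Thus 169·(-103) ≡ 1 (mod 256); reducing, -103 mod 256 = 153.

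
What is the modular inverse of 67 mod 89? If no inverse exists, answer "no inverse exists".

Apply the Euclidean algorithm to 89 and 67:
89 = 1·67 + 22
67 = 3·22 + 1
22 = 22·1 + 0
The gcd is 1. Working backward:
1 = 67 − 3·22
1 = −3·89 + 4·67
So 67·4 ≡ 1 (mod 89).

4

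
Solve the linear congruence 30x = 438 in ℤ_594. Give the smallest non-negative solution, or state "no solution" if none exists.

74

First find gcd(30, 594):
594 = 19*30 + 24
30 = 1*24 + 6
24 = 4*6 + 0
gcd = 6 and 6 | 438, so solutions exist. Divide through by 6: 5x ≡ 73 (mod 99).
Now find 5⁻¹ mod 99:
99 = 19·5 + 4
5 = 1·4 + 1
4 = 4·1 + 0
Back-substitute:
1 = 5 − 4
1 = −99 + 20·5
So 5⁻¹ ≡ 20 (mod 99).
Then x ≡ 20·73 ≡ 74 (mod 99); the smallest non-negative solution is x = 74.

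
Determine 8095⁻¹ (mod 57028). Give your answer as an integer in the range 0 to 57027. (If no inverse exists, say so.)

1571

Apply the Euclidean algorithm to 57028 and 8095:
57028 = 7·8095 + 363
8095 = 22·363 + 109
363 = 3·109 + 36
109 = 3·36 + 1
36 = 36·1 + 0
The gcd is 1. Working backward:
1 = 109 − 3·36
1 = −3·363 + 10·109
1 = 10·8095 − 223·363
1 = −223·57028 + 1571·8095
So 8095·1571 ≡ 1 (mod 57028).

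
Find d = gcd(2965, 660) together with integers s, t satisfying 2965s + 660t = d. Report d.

5

Euclidean algorithm:
2965 = 4·660 + 325
660 = 2·325 + 10
325 = 32·10 + 5
10 = 2·5 + 0
gcd(2965, 660) = 5.
Working backward:
5 = 325 − 32·10
5 = −32·660 + 65·325
5 = 65·2965 − 292·660
So 5 = (65)·2965 + (-292)·660.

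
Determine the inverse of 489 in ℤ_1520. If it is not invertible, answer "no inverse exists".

Extended Euclidean algorithm:
1520 = 3×489 + 53
489 = 9×53 + 12
53 = 4×12 + 5
12 = 2×5 + 2
5 = 2×2 + 1
2 = 2×1 + 0
Since gcd(489, 1520) = 1, back-substitute to write 1 as a combination:
1 = 5 − 2·2
1 = −2·12 + 5·5
1 = 5·53 − 22·12
1 = −22·489 + 203·53
1 = 203·1520 − 631·489
So 489·(-631) ≡ 1 (mod 1520), and -631 ≡ 889 (mod 1520).

889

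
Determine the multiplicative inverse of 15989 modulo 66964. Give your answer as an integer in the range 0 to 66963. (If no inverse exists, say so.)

59061

Apply the Euclidean algorithm to 66964 and 15989:
66964 = 4·15989 + 3008
15989 = 5·3008 + 949
3008 = 3·949 + 161
949 = 5·161 + 144
161 = 1·144 + 17
144 = 8·17 + 8
17 = 2·8 + 1
8 = 8·1 + 0
The gcd is 1. Working backward:
1 = 17 − 2·8
1 = −2·144 + 17·17
1 = 17·161 − 19·144
1 = −19·949 + 112·161
1 = 112·3008 − 355·949
1 = −355·15989 + 1887·3008
1 = 1887·66964 − 7903·15989
Thus 15989·(-7903) ≡ 1 (mod 66964); reducing, -7903 mod 66964 = 59061.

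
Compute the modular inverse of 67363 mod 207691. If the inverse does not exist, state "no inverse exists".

Extended Euclidean algorithm:
207691 = 3×67363 + 5602
67363 = 12×5602 + 139
5602 = 40×139 + 42
139 = 3×42 + 13
42 = 3×13 + 3
13 = 4×3 + 1
3 = 3×1 + 0
gcd = 1, so the inverse exists. Back-substitute:
1 = 13 − 4·3
1 = −4·42 + 13·13
1 = 13·139 − 43·42
1 = −43·5602 + 1733·139
1 = 1733·67363 − 20839·5602
1 = −20839·207691 + 64250·67363
So 67363·64250 ≡ 1 (mod 207691).

64250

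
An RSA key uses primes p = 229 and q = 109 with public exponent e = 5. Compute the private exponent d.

4925

φ(n) = (p−1)(q−1) = 228·108 = 24624.
Need d with 5·d ≡ 1 (mod 24624). Apply the extended Euclidean algorithm:
24624 = 4924×5 + 4
5 = 1×4 + 1
4 = 4×1 + 0
Back-substitute:
1 = 5 − 4
1 = −24624 + 4925·5
So 5·4925 ≡ 1 (mod 24624), hence d = 4925.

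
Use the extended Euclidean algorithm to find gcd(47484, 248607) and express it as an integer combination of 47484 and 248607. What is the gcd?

Repeated division:
248607 = 5*47484 + 11187
47484 = 4*11187 + 2736
11187 = 4*2736 + 243
2736 = 11*243 + 63
243 = 3*63 + 54
63 = 1*54 + 9
54 = 6*9 + 0
gcd(47484, 248607) = 9.
Express as a combination:
9 = 63 − 54
9 = −243 + 4·63
9 = 4·2736 − 45·243
9 = −45·11187 + 184·2736
9 = 184·47484 − 781·11187
9 = −781·248607 + 4089·47484
So 9 = (-781)·248607 + (4089)·47484.

9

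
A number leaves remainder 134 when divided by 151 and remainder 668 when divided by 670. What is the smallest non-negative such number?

Write x = 134 + 151·k. Then 151·k ≡ 668 − 134 ≡ 534 (mod 670).
Need 151⁻¹ mod 670. Extended Euclid on (670, 151):
670 = 4×151 + 66
151 = 2×66 + 19
66 = 3×19 + 9
19 = 2×9 + 1
9 = 9×1 + 0
Back-substitute:
1 = 19 − 2·9
1 = −2·66 + 7·19
1 = 7·151 − 16·66
1 = −16·670 + 71·151
151⁻¹ ≡ 71 (mod 670), so k ≡ 71·534 ≡ 394 (mod 670).
x = 134 + 151·394 = 59628.

59628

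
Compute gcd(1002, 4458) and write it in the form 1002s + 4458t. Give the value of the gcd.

6

Euclidean algorithm:
4458 = 4×1002 + 450
1002 = 2×450 + 102
450 = 4×102 + 42
102 = 2×42 + 18
42 = 2×18 + 6
18 = 3×6 + 0
gcd(1002, 4458) = 6.
Working backward:
6 = 42 − 2·18
6 = −2·102 + 5·42
6 = 5·450 − 22·102
6 = −22·1002 + 49·450
6 = 49·4458 − 218·1002
So 6 = (49)·4458 + (-218)·1002.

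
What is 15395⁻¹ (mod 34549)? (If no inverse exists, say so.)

gcd(34549, 15395) by repeated division:
34549 = 2×15395 + 3759
15395 = 4×3759 + 359
3759 = 10×359 + 169
359 = 2×169 + 21
169 = 8×21 + 1
21 = 21×1 + 0
Since gcd(15395, 34549) = 1, back-substitute to write 1 as a combination:
1 = 169 − 8·21
1 = −8·359 + 17·169
1 = 17·3759 − 178·359
1 = −178·15395 + 729·3759
1 = 729·34549 − 1636·15395
Hence 15395⁻¹ ≡ -1636 ≡ 32913 (mod 34549).

32913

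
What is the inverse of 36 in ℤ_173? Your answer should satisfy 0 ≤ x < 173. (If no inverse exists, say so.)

gcd(173, 36) by repeated division:
173 = 4*36 + 29
36 = 1*29 + 7
29 = 4*7 + 1
7 = 7*1 + 0
Since gcd(36, 173) = 1, back-substitute to write 1 as a combination:
1 = 29 − 4·7
1 = −4·36 + 5·29
1 = 5·173 − 24·36
Hence 36⁻¹ ≡ -24 ≡ 149 (mod 173).

149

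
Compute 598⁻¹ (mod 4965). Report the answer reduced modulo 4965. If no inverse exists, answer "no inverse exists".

2167

Extended Euclidean algorithm:
4965 = 8×598 + 181
598 = 3×181 + 55
181 = 3×55 + 16
55 = 3×16 + 7
16 = 2×7 + 2
7 = 3×2 + 1
2 = 2×1 + 0
Since gcd(598, 4965) = 1, back-substitute to write 1 as a combination:
1 = 7 − 3·2
1 = −3·16 + 7·7
1 = 7·55 − 24·16
1 = −24·181 + 79·55
1 = 79·598 − 261·181
1 = −261·4965 + 2167·598
So 598·2167 ≡ 1 (mod 4965).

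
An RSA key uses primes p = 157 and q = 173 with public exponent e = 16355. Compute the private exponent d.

12923

φ(n) = (p−1)(q−1) = 156·172 = 26832.
Need d with 16355·d ≡ 1 (mod 26832). Apply the extended Euclidean algorithm:
26832 = 1·16355 + 10477
16355 = 1·10477 + 5878
10477 = 1·5878 + 4599
5878 = 1·4599 + 1279
4599 = 3·1279 + 762
1279 = 1·762 + 517
762 = 1·517 + 245
517 = 2·245 + 27
245 = 9·27 + 2
27 = 13·2 + 1
2 = 2·1 + 0
Back-substitute:
1 = 27 − 13·2
1 = −13·245 + 118·27
1 = 118·517 − 249·245
1 = −249·762 + 367·517
1 = 367·1279 − 616·762
1 = −616·4599 + 2215·1279
1 = 2215·5878 − 2831·4599
1 = −2831·10477 + 5046·5878
1 = 5046·16355 − 7877·10477
1 = −7877·26832 + 12923·16355
So 16355·12923 ≡ 1 (mod 26832), hence d = 12923.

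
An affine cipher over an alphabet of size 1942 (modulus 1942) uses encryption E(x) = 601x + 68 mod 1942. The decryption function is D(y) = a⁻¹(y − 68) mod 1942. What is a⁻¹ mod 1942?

475

Extended Euclidean algorithm:
1942 = 3×601 + 139
601 = 4×139 + 45
139 = 3×45 + 4
45 = 11×4 + 1
4 = 4×1 + 0
gcd = 1, so the inverse exists. Back-substitute:
1 = 45 − 11·4
1 = −11·139 + 34·45
1 = 34·601 − 147·139
1 = −147·1942 + 475·601
So 601·475 ≡ 1 (mod 1942).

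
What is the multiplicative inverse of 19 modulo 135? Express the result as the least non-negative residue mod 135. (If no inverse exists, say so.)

64

Apply the Euclidean algorithm to 135 and 19:
135 = 7*19 + 2
19 = 9*2 + 1
2 = 2*1 + 0
The gcd is 1. Working backward:
1 = 19 − 9·2
1 = −9·135 + 64·19
So 19·64 ≡ 1 (mod 135).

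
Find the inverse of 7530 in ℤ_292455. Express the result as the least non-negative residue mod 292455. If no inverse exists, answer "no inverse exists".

Euclidean algorithm on 292455, 7530:
292455 = 38*7530 + 6315
7530 = 1*6315 + 1215
6315 = 5*1215 + 240
1215 = 5*240 + 15
240 = 16*15 + 0
Since gcd = 15 > 1, 7530 is not a unit mod 292455.

no inverse exists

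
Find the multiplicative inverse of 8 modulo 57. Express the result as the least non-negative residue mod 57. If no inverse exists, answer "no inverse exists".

50

gcd(57, 8) by repeated division:
57 = 7*8 + 1
8 = 8*1 + 0
gcd = 1, so the inverse exists. Back-substitute:
1 = 57 − 7·8
So 8·(-7) ≡ 1 (mod 57), and -7 ≡ 50 (mod 57).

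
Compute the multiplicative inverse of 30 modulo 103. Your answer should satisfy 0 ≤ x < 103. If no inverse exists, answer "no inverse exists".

79

gcd(103, 30) by repeated division:
103 = 3×30 + 13
30 = 2×13 + 4
13 = 3×4 + 1
4 = 4×1 + 0
gcd = 1, so the inverse exists. Back-substitute:
1 = 13 − 3·4
1 = −3·30 + 7·13
1 = 7·103 − 24·30
Thus 30·(-24) ≡ 1 (mod 103); reducing, -24 mod 103 = 79.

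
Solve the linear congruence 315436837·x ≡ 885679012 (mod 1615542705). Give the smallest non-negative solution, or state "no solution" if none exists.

322561411

First find gcd(315436837, 1615542705):
1615542705 = 5*315436837 + 38358520
315436837 = 8*38358520 + 8568677
38358520 = 4*8568677 + 4083812
8568677 = 2*4083812 + 401053
4083812 = 10*401053 + 73282
401053 = 5*73282 + 34643
73282 = 2*34643 + 3996
34643 = 8*3996 + 2675
3996 = 1*2675 + 1321
2675 = 2*1321 + 33
1321 = 40*33 + 1
33 = 33*1 + 0
gcd = 1, so a unique solution mod 1615542705 exists.
Back-substitute for the Bézout coefficients:
1 = 1321 − 40·33
1 = −40·2675 + 81·1321
1 = 81·3996 − 121·2675
1 = −121·34643 + 1049·3996
1 = 1049·73282 − 2219·34643
1 = −2219·401053 + 12144·73282
1 = 12144·4083812 − 123659·401053
1 = −123659·8568677 + 259462·4083812
1 = 259462·38358520 − 1161507·8568677
1 = −1161507·315436837 + 9551518·38358520
1 = 9551518·1615542705 − 48919097·315436837
So 315436837·(-48919097) ≡ 1 (mod 1615542705), giving 315436837⁻¹ ≡ 1566623608.
x ≡ 315436837⁻¹·885679012 ≡ 1566623608·885679012 ≡ 322561411 (mod 1615542705).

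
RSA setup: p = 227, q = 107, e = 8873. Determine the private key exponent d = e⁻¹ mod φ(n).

φ(n) = (p−1)(q−1) = 226·106 = 23956.
Need d with 8873·d ≡ 1 (mod 23956). Apply the extended Euclidean algorithm:
23956 = 2*8873 + 6210
8873 = 1*6210 + 2663
6210 = 2*2663 + 884
2663 = 3*884 + 11
884 = 80*11 + 4
11 = 2*4 + 3
4 = 1*3 + 1
3 = 3*1 + 0
Back-substitute:
1 = 4 − 3
1 = −11 + 3·4
1 = 3·884 − 241·11
1 = −241·2663 + 726·884
1 = 726·6210 − 1693·2663
1 = −1693·8873 + 2419·6210
1 = 2419·23956 − 6531·8873
So 8873·(-6531) ≡ 1 (mod 23956), hence d ≡ -6531 ≡ 17425 (mod 23956).

17425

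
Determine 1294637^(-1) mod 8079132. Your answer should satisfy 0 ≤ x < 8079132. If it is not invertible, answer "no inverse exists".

6224417

Extended Euclidean algorithm:
8079132 = 6×1294637 + 311310
1294637 = 4×311310 + 49397
311310 = 6×49397 + 14928
49397 = 3×14928 + 4613
14928 = 3×4613 + 1089
4613 = 4×1089 + 257
1089 = 4×257 + 61
257 = 4×61 + 13
61 = 4×13 + 9
13 = 1×9 + 4
9 = 2×4 + 1
4 = 4×1 + 0
The gcd is 1. Working backward:
1 = 9 − 2·4
1 = −2·13 + 3·9
1 = 3·61 − 14·13
1 = −14·257 + 59·61
1 = 59·1089 − 250·257
1 = −250·4613 + 1059·1089
1 = 1059·14928 − 3427·4613
1 = −3427·49397 + 11340·14928
1 = 11340·311310 − 71467·49397
1 = −71467·1294637 + 297208·311310
1 = 297208·8079132 − 1854715·1294637
Hence 1294637⁻¹ ≡ -1854715 ≡ 6224417 (mod 8079132).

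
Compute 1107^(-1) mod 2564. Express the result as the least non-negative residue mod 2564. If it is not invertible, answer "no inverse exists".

gcd(2564, 1107) by repeated division:
2564 = 2*1107 + 350
1107 = 3*350 + 57
350 = 6*57 + 8
57 = 7*8 + 1
8 = 8*1 + 0
The gcd is 1. Working backward:
1 = 57 − 7·8
1 = −7·350 + 43·57
1 = 43·1107 − 136·350
1 = −136·2564 + 315·1107
So 1107·315 ≡ 1 (mod 2564).

315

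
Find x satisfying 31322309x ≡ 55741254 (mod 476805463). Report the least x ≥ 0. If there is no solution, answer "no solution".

First find gcd(31322309, 476805463):
476805463 = 15*31322309 + 6970828
31322309 = 4*6970828 + 3438997
6970828 = 2*3438997 + 92834
3438997 = 37*92834 + 4139
92834 = 22*4139 + 1776
4139 = 2*1776 + 587
1776 = 3*587 + 15
587 = 39*15 + 2
15 = 7*2 + 1
2 = 2*1 + 0
gcd = 1, so a unique solution mod 476805463 exists.
Back-substitute for the Bézout coefficients:
1 = 15 − 7·2
1 = −7·587 + 274·15
1 = 274·1776 − 829·587
1 = −829·4139 + 1932·1776
1 = 1932·92834 − 43333·4139
1 = −43333·3438997 + 1605253·92834
1 = 1605253·6970828 − 3253839·3438997
1 = −3253839·31322309 + 14620609·6970828
1 = 14620609·476805463 − 222562974·31322309
So 31322309·(-222562974) ≡ 1 (mod 476805463), giving 31322309⁻¹ ≡ 254242489.
x ≡ 31322309⁻¹·55741254 ≡ 254242489·55741254 ≡ 92357414 (mod 476805463).

92357414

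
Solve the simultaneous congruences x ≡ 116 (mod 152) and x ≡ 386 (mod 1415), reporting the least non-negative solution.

65476

Write x = 116 + 152·k. Then 152·k ≡ 386 − 116 ≡ 270 (mod 1415).
Need 152⁻¹ mod 1415. Extended Euclid on (1415, 152):
1415 = 9×152 + 47
152 = 3×47 + 11
47 = 4×11 + 3
11 = 3×3 + 2
3 = 1×2 + 1
2 = 2×1 + 0
Back-substitute:
1 = 3 − 2
1 = −11 + 4·3
1 = 4·47 − 17·11
1 = −17·152 + 55·47
1 = 55·1415 − 512·152
152⁻¹ ≡ 903 (mod 1415), so k ≡ 903·270 ≡ 430 (mod 1415).
x = 116 + 152·430 = 65476.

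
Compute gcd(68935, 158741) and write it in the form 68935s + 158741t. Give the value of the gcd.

Apply Euclid's algorithm to 158741 and 68935:
158741 = 2·68935 + 20871
68935 = 3·20871 + 6322
20871 = 3·6322 + 1905
6322 = 3·1905 + 607
1905 = 3·607 + 84
607 = 7·84 + 19
84 = 4·19 + 8
19 = 2·8 + 3
8 = 2·3 + 2
3 = 1·2 + 1
2 = 2·1 + 0
gcd(68935, 158741) = 1.
Back-substituting:
1 = 3 − 2
1 = −8 + 3·3
1 = 3·19 − 7·8
1 = −7·84 + 31·19
1 = 31·607 − 224·84
1 = −224·1905 + 703·607
1 = 703·6322 − 2333·1905
1 = −2333·20871 + 7702·6322
1 = 7702·68935 − 25439·20871
1 = −25439·158741 + 58580·68935
So 1 = (-25439)·158741 + (58580)·68935.

1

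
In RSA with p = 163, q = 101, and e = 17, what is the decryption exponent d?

953

φ(n) = (p−1)(q−1) = 162·100 = 16200.
Need d with 17·d ≡ 1 (mod 16200). Apply the extended Euclidean algorithm:
16200 = 952·17 + 16
17 = 1·16 + 1
16 = 16·1 + 0
Back-substitute:
1 = 17 − 16
1 = −16200 + 953·17
So 17·953 ≡ 1 (mod 16200), hence d = 953.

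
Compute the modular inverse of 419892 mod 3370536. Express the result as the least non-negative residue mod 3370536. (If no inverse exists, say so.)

Compute gcd(419892, 3370536):
3370536 = 8·419892 + 11400
419892 = 36·11400 + 9492
11400 = 1·9492 + 1908
9492 = 4·1908 + 1860
1908 = 1·1860 + 48
1860 = 38·48 + 36
48 = 1·36 + 12
36 = 3·12 + 0
Since gcd = 12 > 1, 419892 is not a unit mod 3370536.

no inverse exists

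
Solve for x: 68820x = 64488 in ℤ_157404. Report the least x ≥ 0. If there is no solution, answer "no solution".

11215

First find gcd(68820, 157404):
157404 = 2×68820 + 19764
68820 = 3×19764 + 9528
19764 = 2×9528 + 708
9528 = 13×708 + 324
708 = 2×324 + 60
324 = 5×60 + 24
60 = 2×24 + 12
24 = 2×12 + 0
gcd = 12 and 12 | 64488, so solutions exist. Divide through by 12: 5735x ≡ 5374 (mod 13117).
Now find 5735⁻¹ mod 13117:
13117 = 2*5735 + 1647
5735 = 3*1647 + 794
1647 = 2*794 + 59
794 = 13*59 + 27
59 = 2*27 + 5
27 = 5*5 + 2
5 = 2*2 + 1
2 = 2*1 + 0
Back-substitute:
1 = 5 − 2·2
1 = −2·27 + 11·5
1 = 11·59 − 24·27
1 = −24·794 + 323·59
1 = 323·1647 − 670·794
1 = −670·5735 + 2333·1647
1 = 2333·13117 − 5336·5735
So 5735·(-5336) ≡ 1 (mod 13117), i.e. 5735⁻¹ ≡ 7781.
Then x ≡ 7781·5374 ≡ 11215 (mod 13117); the smallest non-negative solution is x = 11215.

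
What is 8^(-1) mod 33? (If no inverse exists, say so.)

29

gcd(33, 8) by repeated division:
33 = 4*8 + 1
8 = 8*1 + 0
The gcd is 1. Working backward:
1 = 33 − 4·8
Thus 8·(-4) ≡ 1 (mod 33); reducing, -4 mod 33 = 29.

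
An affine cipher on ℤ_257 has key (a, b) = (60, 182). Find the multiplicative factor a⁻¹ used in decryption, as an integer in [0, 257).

30

Run Euclid on (257, 60):
257 = 4×60 + 17
60 = 3×17 + 9
17 = 1×9 + 8
9 = 1×8 + 1
8 = 8×1 + 0
gcd = 1, so the inverse exists. Back-substitute:
1 = 9 − 8
1 = −17 + 2·9
1 = 2·60 − 7·17
1 = −7·257 + 30·60
So 60·30 ≡ 1 (mod 257).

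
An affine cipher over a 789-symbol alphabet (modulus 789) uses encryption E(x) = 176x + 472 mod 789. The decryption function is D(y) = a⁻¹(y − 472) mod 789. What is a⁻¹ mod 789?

659

Apply the Euclidean algorithm to 789 and 176:
789 = 4*176 + 85
176 = 2*85 + 6
85 = 14*6 + 1
6 = 6*1 + 0
The gcd is 1. Working backward:
1 = 85 − 14·6
1 = −14·176 + 29·85
1 = 29·789 − 130·176
Hence 176⁻¹ ≡ -130 ≡ 659 (mod 789).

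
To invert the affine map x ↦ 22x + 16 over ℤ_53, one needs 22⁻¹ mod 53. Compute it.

41

Extended Euclidean algorithm:
53 = 2*22 + 9
22 = 2*9 + 4
9 = 2*4 + 1
4 = 4*1 + 0
The gcd is 1. Working backward:
1 = 9 − 2·4
1 = −2·22 + 5·9
1 = 5·53 − 12·22
So 22·(-12) ≡ 1 (mod 53), and -12 ≡ 41 (mod 53).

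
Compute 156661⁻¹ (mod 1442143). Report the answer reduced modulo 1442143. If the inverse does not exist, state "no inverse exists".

Extended Euclidean algorithm:
1442143 = 9×156661 + 32194
156661 = 4×32194 + 27885
32194 = 1×27885 + 4309
27885 = 6×4309 + 2031
4309 = 2×2031 + 247
2031 = 8×247 + 55
247 = 4×55 + 27
55 = 2×27 + 1
27 = 27×1 + 0
The gcd is 1. Working backward:
1 = 55 − 2·27
1 = −2·247 + 9·55
1 = 9·2031 − 74·247
1 = −74·4309 + 157·2031
1 = 157·27885 − 1016·4309
1 = −1016·32194 + 1173·27885
1 = 1173·156661 − 5708·32194
1 = −5708·1442143 + 52545·156661
So 156661·52545 ≡ 1 (mod 1442143).

52545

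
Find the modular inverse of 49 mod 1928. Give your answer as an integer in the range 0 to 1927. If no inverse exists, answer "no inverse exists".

905

gcd(1928, 49) by repeated division:
1928 = 39×49 + 17
49 = 2×17 + 15
17 = 1×15 + 2
15 = 7×2 + 1
2 = 2×1 + 0
The gcd is 1. Working backward:
1 = 15 − 7·2
1 = −7·17 + 8·15
1 = 8·49 − 23·17
1 = −23·1928 + 905·49
So 49·905 ≡ 1 (mod 1928).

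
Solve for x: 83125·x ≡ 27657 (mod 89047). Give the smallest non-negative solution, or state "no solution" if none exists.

12581

First find gcd(83125, 89047):
89047 = 1×83125 + 5922
83125 = 14×5922 + 217
5922 = 27×217 + 63
217 = 3×63 + 28
63 = 2×28 + 7
28 = 4×7 + 0
gcd = 7 and 7 | 27657, so solutions exist. Divide through by 7: 11875x ≡ 3951 (mod 12721).
Now find 11875⁻¹ mod 12721:
12721 = 1×11875 + 846
11875 = 14×846 + 31
846 = 27×31 + 9
31 = 3×9 + 4
9 = 2×4 + 1
4 = 4×1 + 0
Back-substitute:
1 = 9 − 2·4
1 = −2·31 + 7·9
1 = 7·846 − 191·31
1 = −191·11875 + 2681·846
1 = 2681·12721 − 2872·11875
So 11875·(-2872) ≡ 1 (mod 12721), i.e. 11875⁻¹ ≡ 9849.
Then x ≡ 9849·3951 ≡ 12581 (mod 12721); the smallest non-negative solution is x = 12581.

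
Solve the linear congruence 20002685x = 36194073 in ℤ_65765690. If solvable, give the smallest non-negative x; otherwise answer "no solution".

gcd(20002685, 65765690):
65765690 = 3*20002685 + 5757635
20002685 = 3*5757635 + 2729780
5757635 = 2*2729780 + 298075
2729780 = 9*298075 + 47105
298075 = 6*47105 + 15445
47105 = 3*15445 + 770
15445 = 20*770 + 45
770 = 17*45 + 5
45 = 9*5 + 0
gcd = 5, but 5 ∤ 36194073, so the congruence has no solution.

no solution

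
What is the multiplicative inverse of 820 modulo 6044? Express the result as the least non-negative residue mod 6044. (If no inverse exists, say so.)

no inverse exists

Euclidean algorithm on 6044, 820:
6044 = 7·820 + 304
820 = 2·304 + 212
304 = 1·212 + 92
212 = 2·92 + 28
92 = 3·28 + 8
28 = 3·8 + 4
8 = 2·4 + 0
Since gcd = 4 > 1, 820 is not a unit mod 6044.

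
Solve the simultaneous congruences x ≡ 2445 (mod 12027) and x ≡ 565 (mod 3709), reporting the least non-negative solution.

Write x = 2445 + 12027·k. Then 12027·k ≡ 565 − 2445 ≡ 1829 (mod 3709).
Need 12027⁻¹ mod 3709. Extended Euclid on (3709, 900):
3709 = 4*900 + 109
900 = 8*109 + 28
109 = 3*28 + 25
28 = 1*25 + 3
25 = 8*3 + 1
3 = 3*1 + 0
Back-substitute:
1 = 25 − 8·3
1 = −8·28 + 9·25
1 = 9·109 − 35·28
1 = −35·900 + 289·109
1 = 289·3709 − 1191·900
12027⁻¹ ≡ 2518 (mod 3709), so k ≡ 2518·1829 ≡ 2553 (mod 3709).
x = 2445 + 12027·2553 = 30707376.

30707376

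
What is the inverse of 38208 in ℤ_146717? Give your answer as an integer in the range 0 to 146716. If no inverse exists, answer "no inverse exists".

Apply the Euclidean algorithm to 146717 and 38208:
146717 = 3*38208 + 32093
38208 = 1*32093 + 6115
32093 = 5*6115 + 1518
6115 = 4*1518 + 43
1518 = 35*43 + 13
43 = 3*13 + 4
13 = 3*4 + 1
4 = 4*1 + 0
The gcd is 1. Working backward:
1 = 13 − 3·4
1 = −3·43 + 10·13
1 = 10·1518 − 353·43
1 = −353·6115 + 1422·1518
1 = 1422·32093 − 7463·6115
1 = −7463·38208 + 8885·32093
1 = 8885·146717 − 34118·38208
Hence 38208⁻¹ ≡ -34118 ≡ 112599 (mod 146717).

112599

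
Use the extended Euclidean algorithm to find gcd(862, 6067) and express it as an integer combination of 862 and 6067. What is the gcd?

Apply Euclid's algorithm to 6067 and 862:
6067 = 7*862 + 33
862 = 26*33 + 4
33 = 8*4 + 1
4 = 4*1 + 0
gcd(862, 6067) = 1.
Express as a combination:
1 = 33 − 8·4
1 = −8·862 + 209·33
1 = 209·6067 − 1471·862
So 1 = (209)·6067 + (-1471)·862.

1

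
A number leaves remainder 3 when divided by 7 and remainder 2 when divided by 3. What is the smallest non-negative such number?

17

Write x = 3 + 7·k. Then 7·k ≡ 2 − 3 ≡ 2 (mod 3).
Need 7⁻¹ mod 3. Extended Euclid on (3, 1):
3 = 3×1 + 0
7⁻¹ ≡ 1 (mod 3), so k ≡ 1·2 ≡ 2 (mod 3).
x = 3 + 7·2 = 17.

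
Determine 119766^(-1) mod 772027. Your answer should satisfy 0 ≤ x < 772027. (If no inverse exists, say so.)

225015

Run Euclid on (772027, 119766):
772027 = 6×119766 + 53431
119766 = 2×53431 + 12904
53431 = 4×12904 + 1815
12904 = 7×1815 + 199
1815 = 9×199 + 24
199 = 8×24 + 7
24 = 3×7 + 3
7 = 2×3 + 1
3 = 3×1 + 0
gcd = 1, so the inverse exists. Back-substitute:
1 = 7 − 2·3
1 = −2·24 + 7·7
1 = 7·199 − 58·24
1 = −58·1815 + 529·199
1 = 529·12904 − 3761·1815
1 = −3761·53431 + 15573·12904
1 = 15573·119766 − 34907·53431
1 = −34907·772027 + 225015·119766
So 119766·225015 ≡ 1 (mod 772027).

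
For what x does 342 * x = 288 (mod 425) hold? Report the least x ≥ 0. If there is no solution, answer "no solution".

First find gcd(342, 425):
425 = 1*342 + 83
342 = 4*83 + 10
83 = 8*10 + 3
10 = 3*3 + 1
3 = 3*1 + 0
gcd = 1, so a unique solution mod 425 exists.
Back-substitute for the Bézout coefficients:
1 = 10 − 3·3
1 = −3·83 + 25·10
1 = 25·342 − 103·83
1 = −103·425 + 128·342
So 342·(128) ≡ 1 (mod 425), giving 342⁻¹ ≡ 128.
x ≡ 342⁻¹·288 ≡ 128·288 ≡ 314 (mod 425).

314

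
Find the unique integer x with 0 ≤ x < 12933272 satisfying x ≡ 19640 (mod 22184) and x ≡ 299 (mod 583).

Write x = 19640 + 22184·k. Then 22184·k ≡ 299 − 19640 ≡ 481 (mod 583).
Need 22184⁻¹ mod 583. Extended Euclid on (583, 30):
583 = 19*30 + 13
30 = 2*13 + 4
13 = 3*4 + 1
4 = 4*1 + 0
Back-substitute:
1 = 13 − 3·4
1 = −3·30 + 7·13
1 = 7·583 − 136·30
22184⁻¹ ≡ 447 (mod 583), so k ≡ 447·481 ≡ 463 (mod 583).
x = 19640 + 22184·463 = 10290832.

10290832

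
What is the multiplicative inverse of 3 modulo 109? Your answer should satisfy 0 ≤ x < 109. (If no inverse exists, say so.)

73

gcd(109, 3) by repeated division:
109 = 36×3 + 1
3 = 3×1 + 0
The gcd is 1. Working backward:
1 = 109 − 36·3
Thus 3·(-36) ≡ 1 (mod 109); reducing, -36 mod 109 = 73.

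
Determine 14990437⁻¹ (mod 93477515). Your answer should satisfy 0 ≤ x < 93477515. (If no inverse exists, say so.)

gcd(93477515, 14990437) by repeated division:
93477515 = 6·14990437 + 3534893
14990437 = 4·3534893 + 850865
3534893 = 4·850865 + 131433
850865 = 6·131433 + 62267
131433 = 2·62267 + 6899
62267 = 9·6899 + 176
6899 = 39·176 + 35
176 = 5·35 + 1
35 = 35·1 + 0
gcd = 1, so the inverse exists. Back-substitute:
1 = 176 − 5·35
1 = −5·6899 + 196·176
1 = 196·62267 − 1769·6899
1 = −1769·131433 + 3734·62267
1 = 3734·850865 − 24173·131433
1 = −24173·3534893 + 100426·850865
1 = 100426·14990437 − 425877·3534893
1 = −425877·93477515 + 2655688·14990437
So 14990437·2655688 ≡ 1 (mod 93477515).

2655688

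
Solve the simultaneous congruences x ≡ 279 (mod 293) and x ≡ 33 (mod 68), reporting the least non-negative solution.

19617

Write x = 279 + 293·k. Then 293·k ≡ 33 − 279 ≡ 26 (mod 68).
Need 293⁻¹ mod 68. Extended Euclid on (68, 21):
68 = 3*21 + 5
21 = 4*5 + 1
5 = 5*1 + 0
Back-substitute:
1 = 21 − 4·5
1 = −4·68 + 13·21
293⁻¹ ≡ 13 (mod 68), so k ≡ 13·26 ≡ 66 (mod 68).
x = 279 + 293·66 = 19617.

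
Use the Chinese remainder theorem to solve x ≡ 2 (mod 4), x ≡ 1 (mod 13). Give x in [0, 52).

14

Write x = 2 + 4·k. Then 4·k ≡ 1 − 2 ≡ 12 (mod 13).
Need 4⁻¹ mod 13. Extended Euclid on (13, 4):
13 = 3×4 + 1
4 = 4×1 + 0
Back-substitute:
1 = 13 − 3·4
4⁻¹ ≡ 10 (mod 13), so k ≡ 10·12 ≡ 3 (mod 13).
x = 2 + 4·3 = 14.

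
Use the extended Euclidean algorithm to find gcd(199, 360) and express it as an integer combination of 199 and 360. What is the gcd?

Repeated division:
360 = 1·199 + 161
199 = 1·161 + 38
161 = 4·38 + 9
38 = 4·9 + 2
9 = 4·2 + 1
2 = 2·1 + 0
gcd(199, 360) = 1.
Express as a combination:
1 = 9 − 4·2
1 = −4·38 + 17·9
1 = 17·161 − 72·38
1 = −72·199 + 89·161
1 = 89·360 − 161·199
So 1 = (89)·360 + (-161)·199.

1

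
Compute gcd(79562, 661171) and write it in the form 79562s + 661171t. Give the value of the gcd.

7

Repeated division:
661171 = 8*79562 + 24675
79562 = 3*24675 + 5537
24675 = 4*5537 + 2527
5537 = 2*2527 + 483
2527 = 5*483 + 112
483 = 4*112 + 35
112 = 3*35 + 7
35 = 5*7 + 0
gcd(79562, 661171) = 7.
Express as a combination:
7 = 112 − 3·35
7 = −3·483 + 13·112
7 = 13·2527 − 68·483
7 = −68·5537 + 149·2527
7 = 149·24675 − 664·5537
7 = −664·79562 + 2141·24675
7 = 2141·661171 − 17792·79562
So 7 = (2141)·661171 + (-17792)·79562.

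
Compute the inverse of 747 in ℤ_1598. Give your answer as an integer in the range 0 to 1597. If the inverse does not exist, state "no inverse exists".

Run Euclid on (1598, 747):
1598 = 2×747 + 104
747 = 7×104 + 19
104 = 5×19 + 9
19 = 2×9 + 1
9 = 9×1 + 0
The gcd is 1. Working backward:
1 = 19 − 2·9
1 = −2·104 + 11·19
1 = 11·747 − 79·104
1 = −79·1598 + 169·747
So 747·169 ≡ 1 (mod 1598).

169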